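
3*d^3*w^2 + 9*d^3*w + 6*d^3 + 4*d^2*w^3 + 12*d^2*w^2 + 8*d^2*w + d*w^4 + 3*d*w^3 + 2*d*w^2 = (d + w)*(3*d + w)*(w + 2)*(d*w + d)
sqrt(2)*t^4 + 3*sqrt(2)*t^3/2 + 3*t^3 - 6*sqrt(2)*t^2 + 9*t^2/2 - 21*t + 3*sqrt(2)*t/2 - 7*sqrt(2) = (t - 2)*(t + 7/2)*(t + sqrt(2))*(sqrt(2)*t + 1)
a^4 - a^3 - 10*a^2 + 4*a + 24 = (a - 3)*(a - 2)*(a + 2)^2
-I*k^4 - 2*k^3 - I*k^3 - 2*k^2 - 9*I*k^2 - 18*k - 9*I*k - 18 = (k - 3*I)*(k - 2*I)*(k + 3*I)*(-I*k - I)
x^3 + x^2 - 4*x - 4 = (x - 2)*(x + 1)*(x + 2)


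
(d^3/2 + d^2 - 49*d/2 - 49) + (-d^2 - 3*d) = d^3/2 - 55*d/2 - 49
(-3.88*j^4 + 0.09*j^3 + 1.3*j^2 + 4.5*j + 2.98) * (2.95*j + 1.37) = -11.446*j^5 - 5.0501*j^4 + 3.9583*j^3 + 15.056*j^2 + 14.956*j + 4.0826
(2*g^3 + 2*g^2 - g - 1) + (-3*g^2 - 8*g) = 2*g^3 - g^2 - 9*g - 1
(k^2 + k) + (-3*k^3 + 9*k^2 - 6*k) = -3*k^3 + 10*k^2 - 5*k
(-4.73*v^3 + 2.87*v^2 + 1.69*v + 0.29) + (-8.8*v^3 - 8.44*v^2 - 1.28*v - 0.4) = -13.53*v^3 - 5.57*v^2 + 0.41*v - 0.11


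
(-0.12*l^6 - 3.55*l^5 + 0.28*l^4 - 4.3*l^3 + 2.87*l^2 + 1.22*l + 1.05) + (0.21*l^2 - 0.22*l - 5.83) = -0.12*l^6 - 3.55*l^5 + 0.28*l^4 - 4.3*l^3 + 3.08*l^2 + 1.0*l - 4.78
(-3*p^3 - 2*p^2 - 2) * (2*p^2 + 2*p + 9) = -6*p^5 - 10*p^4 - 31*p^3 - 22*p^2 - 4*p - 18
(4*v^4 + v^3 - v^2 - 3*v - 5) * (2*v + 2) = 8*v^5 + 10*v^4 - 8*v^2 - 16*v - 10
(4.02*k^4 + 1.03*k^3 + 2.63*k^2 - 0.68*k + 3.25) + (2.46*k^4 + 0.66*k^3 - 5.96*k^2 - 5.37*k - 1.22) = 6.48*k^4 + 1.69*k^3 - 3.33*k^2 - 6.05*k + 2.03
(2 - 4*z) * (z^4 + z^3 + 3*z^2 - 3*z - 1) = -4*z^5 - 2*z^4 - 10*z^3 + 18*z^2 - 2*z - 2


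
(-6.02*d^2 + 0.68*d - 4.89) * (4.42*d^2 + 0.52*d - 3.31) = -26.6084*d^4 - 0.1248*d^3 - 1.334*d^2 - 4.7936*d + 16.1859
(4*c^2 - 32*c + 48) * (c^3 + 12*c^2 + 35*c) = 4*c^5 + 16*c^4 - 196*c^3 - 544*c^2 + 1680*c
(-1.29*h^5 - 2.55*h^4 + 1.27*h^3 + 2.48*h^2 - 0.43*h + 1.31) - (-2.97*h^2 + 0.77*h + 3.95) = -1.29*h^5 - 2.55*h^4 + 1.27*h^3 + 5.45*h^2 - 1.2*h - 2.64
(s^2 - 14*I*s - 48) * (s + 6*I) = s^3 - 8*I*s^2 + 36*s - 288*I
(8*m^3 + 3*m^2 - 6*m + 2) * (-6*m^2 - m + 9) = -48*m^5 - 26*m^4 + 105*m^3 + 21*m^2 - 56*m + 18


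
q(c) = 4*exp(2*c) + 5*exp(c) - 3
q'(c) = 8*exp(2*c) + 5*exp(c)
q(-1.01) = -0.65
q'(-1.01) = 2.88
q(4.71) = 49882.59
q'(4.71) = 99215.92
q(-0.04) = 5.50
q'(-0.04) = 12.19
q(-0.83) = -0.06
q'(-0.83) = 3.70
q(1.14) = 51.74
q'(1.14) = 93.85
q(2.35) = 489.22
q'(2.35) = 932.01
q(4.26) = 20407.26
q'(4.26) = 40466.48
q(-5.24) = -2.97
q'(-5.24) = 0.03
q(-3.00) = -2.74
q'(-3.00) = 0.27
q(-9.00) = -3.00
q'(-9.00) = 0.00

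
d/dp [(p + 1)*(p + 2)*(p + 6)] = 3*p^2 + 18*p + 20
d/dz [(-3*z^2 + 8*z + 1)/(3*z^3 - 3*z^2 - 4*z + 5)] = (9*z^4 - 48*z^3 + 27*z^2 - 24*z + 44)/(9*z^6 - 18*z^5 - 15*z^4 + 54*z^3 - 14*z^2 - 40*z + 25)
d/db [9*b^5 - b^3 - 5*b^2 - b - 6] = 45*b^4 - 3*b^2 - 10*b - 1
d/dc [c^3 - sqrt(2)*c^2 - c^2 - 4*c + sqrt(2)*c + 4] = 3*c^2 - 2*sqrt(2)*c - 2*c - 4 + sqrt(2)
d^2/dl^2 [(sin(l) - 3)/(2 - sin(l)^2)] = (9*sin(l)^5 - 12*sin(l)^4 - 6*sin(l)^2 - 11*sin(l)/2 - sin(5*l)/2 + 12)/(sin(l)^2 - 2)^3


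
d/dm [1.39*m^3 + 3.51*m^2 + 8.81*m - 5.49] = 4.17*m^2 + 7.02*m + 8.81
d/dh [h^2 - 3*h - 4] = 2*h - 3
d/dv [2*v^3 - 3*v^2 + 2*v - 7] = 6*v^2 - 6*v + 2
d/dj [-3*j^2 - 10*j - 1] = -6*j - 10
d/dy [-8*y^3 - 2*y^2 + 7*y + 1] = -24*y^2 - 4*y + 7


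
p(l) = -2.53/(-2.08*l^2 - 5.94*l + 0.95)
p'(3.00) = -0.04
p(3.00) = 0.07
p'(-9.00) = 0.01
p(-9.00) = 0.02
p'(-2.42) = 1.06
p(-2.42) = -0.80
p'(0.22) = -82.87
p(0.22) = 5.53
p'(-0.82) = -0.33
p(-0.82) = -0.57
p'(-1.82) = 0.17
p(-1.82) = -0.52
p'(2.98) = -0.04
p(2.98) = 0.07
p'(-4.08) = 0.31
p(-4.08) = 0.27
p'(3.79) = -0.02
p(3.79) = 0.05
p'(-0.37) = -1.36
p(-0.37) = -0.88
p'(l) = -2.53*(4.16*l + 5.94)/(-2.08*l^2 - 5.94*l + 0.95)^2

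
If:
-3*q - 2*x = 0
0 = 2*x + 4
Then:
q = 4/3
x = -2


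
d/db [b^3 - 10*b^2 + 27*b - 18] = 3*b^2 - 20*b + 27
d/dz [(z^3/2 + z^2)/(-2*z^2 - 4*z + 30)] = z*(-z^3 - 4*z^2 + 41*z + 60)/(4*(z^4 + 4*z^3 - 26*z^2 - 60*z + 225))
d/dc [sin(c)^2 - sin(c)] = sin(2*c) - cos(c)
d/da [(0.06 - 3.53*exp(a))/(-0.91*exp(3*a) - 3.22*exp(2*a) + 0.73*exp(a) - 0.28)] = (-6.4246*exp(3*a) - 11.2028*exp(2*a) + 0.3864*exp(a) + 0.9446)*exp(a)/(0.8281*exp(6*a) + 5.8604*exp(5*a) + 9.0398*exp(4*a) - 4.1916*exp(3*a) + 2.3361*exp(2*a) - 0.4088*exp(a) + 0.0784)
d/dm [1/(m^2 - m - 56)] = (1 - 2*m)/(-m^2 + m + 56)^2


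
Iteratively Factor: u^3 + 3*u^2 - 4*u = (u - 1)*(u^2 + 4*u) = (u - 1)*(u + 4)*(u)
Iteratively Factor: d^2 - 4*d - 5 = (d + 1)*(d - 5)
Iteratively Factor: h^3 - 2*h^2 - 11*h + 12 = (h - 4)*(h^2 + 2*h - 3) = (h - 4)*(h - 1)*(h + 3)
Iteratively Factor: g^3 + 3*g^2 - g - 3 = (g - 1)*(g^2 + 4*g + 3) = (g - 1)*(g + 3)*(g + 1)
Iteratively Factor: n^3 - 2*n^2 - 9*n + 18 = (n + 3)*(n^2 - 5*n + 6) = (n - 2)*(n + 3)*(n - 3)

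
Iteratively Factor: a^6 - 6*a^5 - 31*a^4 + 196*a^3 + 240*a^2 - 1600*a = (a + 4)*(a^5 - 10*a^4 + 9*a^3 + 160*a^2 - 400*a) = (a - 5)*(a + 4)*(a^4 - 5*a^3 - 16*a^2 + 80*a) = a*(a - 5)*(a + 4)*(a^3 - 5*a^2 - 16*a + 80) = a*(a - 5)*(a - 4)*(a + 4)*(a^2 - a - 20) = a*(a - 5)*(a - 4)*(a + 4)^2*(a - 5)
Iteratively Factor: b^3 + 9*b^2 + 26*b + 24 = (b + 4)*(b^2 + 5*b + 6) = (b + 2)*(b + 4)*(b + 3)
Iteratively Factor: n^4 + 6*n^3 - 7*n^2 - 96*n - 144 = (n - 4)*(n^3 + 10*n^2 + 33*n + 36) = (n - 4)*(n + 4)*(n^2 + 6*n + 9) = (n - 4)*(n + 3)*(n + 4)*(n + 3)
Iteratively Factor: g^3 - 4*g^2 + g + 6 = (g + 1)*(g^2 - 5*g + 6) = (g - 2)*(g + 1)*(g - 3)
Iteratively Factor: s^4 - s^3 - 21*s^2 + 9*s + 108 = (s - 3)*(s^3 + 2*s^2 - 15*s - 36) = (s - 4)*(s - 3)*(s^2 + 6*s + 9) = (s - 4)*(s - 3)*(s + 3)*(s + 3)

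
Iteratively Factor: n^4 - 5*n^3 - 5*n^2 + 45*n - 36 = (n + 3)*(n^3 - 8*n^2 + 19*n - 12) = (n - 4)*(n + 3)*(n^2 - 4*n + 3) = (n - 4)*(n - 3)*(n + 3)*(n - 1)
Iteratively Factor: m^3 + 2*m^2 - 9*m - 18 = (m - 3)*(m^2 + 5*m + 6) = (m - 3)*(m + 2)*(m + 3)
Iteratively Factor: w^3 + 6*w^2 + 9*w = (w + 3)*(w^2 + 3*w) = (w + 3)^2*(w)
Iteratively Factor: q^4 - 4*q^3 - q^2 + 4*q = (q + 1)*(q^3 - 5*q^2 + 4*q) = q*(q + 1)*(q^2 - 5*q + 4) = q*(q - 4)*(q + 1)*(q - 1)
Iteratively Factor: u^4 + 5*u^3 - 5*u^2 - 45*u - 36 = (u + 4)*(u^3 + u^2 - 9*u - 9) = (u + 3)*(u + 4)*(u^2 - 2*u - 3) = (u - 3)*(u + 3)*(u + 4)*(u + 1)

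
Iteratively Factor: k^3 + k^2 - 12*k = (k - 3)*(k^2 + 4*k) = (k - 3)*(k + 4)*(k)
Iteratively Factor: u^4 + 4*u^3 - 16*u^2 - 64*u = (u + 4)*(u^3 - 16*u) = (u + 4)^2*(u^2 - 4*u) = u*(u + 4)^2*(u - 4)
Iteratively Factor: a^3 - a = (a - 1)*(a^2 + a) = (a - 1)*(a + 1)*(a)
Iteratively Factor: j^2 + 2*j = (j)*(j + 2)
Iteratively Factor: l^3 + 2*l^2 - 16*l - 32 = (l + 4)*(l^2 - 2*l - 8) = (l + 2)*(l + 4)*(l - 4)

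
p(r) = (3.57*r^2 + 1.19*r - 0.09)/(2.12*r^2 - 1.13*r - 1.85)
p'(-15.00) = -0.01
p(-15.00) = 1.60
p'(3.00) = -0.52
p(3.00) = 2.57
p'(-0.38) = 1.31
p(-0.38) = 0.02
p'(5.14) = -0.10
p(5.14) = 2.08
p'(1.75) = -6.31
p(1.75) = 4.85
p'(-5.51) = -0.03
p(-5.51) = 1.48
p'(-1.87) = -0.02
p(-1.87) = 1.32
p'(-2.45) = -0.05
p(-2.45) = 1.35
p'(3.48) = -0.32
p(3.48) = 2.38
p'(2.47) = -1.08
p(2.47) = 2.97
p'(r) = (1.13 - 4.24*r)*(3.57*r^2 + 1.19*r - 0.09)/(2.12*r^2 - 1.13*r - 1.85)^2 + (7.14*r + 1.19)/(2.12*r^2 - 1.13*r - 1.85)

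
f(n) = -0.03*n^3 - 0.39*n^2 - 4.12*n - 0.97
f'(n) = -0.09*n^2 - 0.78*n - 4.12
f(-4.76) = 13.04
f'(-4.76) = -2.45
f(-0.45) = 0.81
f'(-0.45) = -3.79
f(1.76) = -9.59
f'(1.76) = -5.77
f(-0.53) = 1.11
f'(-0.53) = -3.73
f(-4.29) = 11.90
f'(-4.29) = -2.43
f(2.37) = -13.32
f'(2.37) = -6.47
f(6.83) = -56.86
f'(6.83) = -13.65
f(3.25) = -19.51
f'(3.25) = -7.61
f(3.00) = -17.65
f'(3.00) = -7.27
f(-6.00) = 16.19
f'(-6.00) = -2.68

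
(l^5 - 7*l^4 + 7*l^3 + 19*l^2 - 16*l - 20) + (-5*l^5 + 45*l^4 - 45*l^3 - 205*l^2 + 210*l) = -4*l^5 + 38*l^4 - 38*l^3 - 186*l^2 + 194*l - 20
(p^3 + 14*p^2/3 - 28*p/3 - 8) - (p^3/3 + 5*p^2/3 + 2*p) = 2*p^3/3 + 3*p^2 - 34*p/3 - 8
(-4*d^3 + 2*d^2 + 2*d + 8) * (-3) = 12*d^3 - 6*d^2 - 6*d - 24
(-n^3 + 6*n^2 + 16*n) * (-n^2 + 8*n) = n^5 - 14*n^4 + 32*n^3 + 128*n^2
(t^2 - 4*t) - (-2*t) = t^2 - 2*t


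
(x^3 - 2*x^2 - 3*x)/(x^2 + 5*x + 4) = x*(x - 3)/(x + 4)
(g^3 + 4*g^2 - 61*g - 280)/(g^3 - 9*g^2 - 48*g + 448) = (g + 5)/(g - 8)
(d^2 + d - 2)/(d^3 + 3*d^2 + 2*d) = (d - 1)/(d*(d + 1))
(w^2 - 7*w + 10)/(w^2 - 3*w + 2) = (w - 5)/(w - 1)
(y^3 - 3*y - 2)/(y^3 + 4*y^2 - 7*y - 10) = (y + 1)/(y + 5)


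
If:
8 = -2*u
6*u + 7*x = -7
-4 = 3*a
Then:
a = -4/3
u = -4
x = 17/7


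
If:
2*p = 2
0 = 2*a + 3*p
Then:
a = -3/2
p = 1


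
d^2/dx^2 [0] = 0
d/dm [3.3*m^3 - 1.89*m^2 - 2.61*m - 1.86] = 9.9*m^2 - 3.78*m - 2.61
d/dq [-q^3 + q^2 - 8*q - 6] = -3*q^2 + 2*q - 8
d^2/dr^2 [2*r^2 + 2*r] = 4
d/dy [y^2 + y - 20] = 2*y + 1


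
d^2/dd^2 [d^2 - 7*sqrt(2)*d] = 2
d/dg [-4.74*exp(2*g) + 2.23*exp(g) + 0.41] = (2.23 - 9.48*exp(g))*exp(g)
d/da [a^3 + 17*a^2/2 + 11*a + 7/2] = 3*a^2 + 17*a + 11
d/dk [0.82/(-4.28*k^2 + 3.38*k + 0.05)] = (7.0192*k - 2.7716)/(-4.28*k^2 + 3.38*k + 0.05)^2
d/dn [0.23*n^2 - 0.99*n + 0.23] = 0.46*n - 0.99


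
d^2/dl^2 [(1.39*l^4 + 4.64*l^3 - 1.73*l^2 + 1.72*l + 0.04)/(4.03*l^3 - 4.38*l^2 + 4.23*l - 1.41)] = (113.553728*l^6 - 414.107742*l^5 + 519.703428*l^4 - 229.58535*l^3 + 57.198384*l^2 - 11.468376*l + 14.575734)/(65.450827*l^9 - 213.405426*l^8 + 438.036417*l^7 - 600.719211*l^6 + 609.106041*l^5 - 460.479492*l^4 + 256.4649*l^3 - 101.810601*l^2 + 25.228989*l - 2.803221)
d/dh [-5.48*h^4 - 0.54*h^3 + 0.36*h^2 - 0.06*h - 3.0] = -21.92*h^3 - 1.62*h^2 + 0.72*h - 0.06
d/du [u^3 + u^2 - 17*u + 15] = 3*u^2 + 2*u - 17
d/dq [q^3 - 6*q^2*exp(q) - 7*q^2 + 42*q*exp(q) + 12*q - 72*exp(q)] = -6*q^2*exp(q) + 3*q^2 + 30*q*exp(q) - 14*q - 30*exp(q) + 12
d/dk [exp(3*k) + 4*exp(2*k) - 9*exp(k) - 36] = (3*exp(2*k) + 8*exp(k) - 9)*exp(k)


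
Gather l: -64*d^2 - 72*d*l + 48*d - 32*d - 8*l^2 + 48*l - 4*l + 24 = -64*d^2 + 16*d - 8*l^2 + l*(44 - 72*d) + 24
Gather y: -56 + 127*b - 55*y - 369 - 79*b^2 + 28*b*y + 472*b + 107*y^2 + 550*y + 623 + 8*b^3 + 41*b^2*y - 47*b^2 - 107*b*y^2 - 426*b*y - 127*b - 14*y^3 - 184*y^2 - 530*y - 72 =8*b^3 - 126*b^2 + 472*b - 14*y^3 + y^2*(-107*b - 77) + y*(41*b^2 - 398*b - 35) + 126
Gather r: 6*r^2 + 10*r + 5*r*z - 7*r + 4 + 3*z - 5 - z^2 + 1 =6*r^2 + r*(5*z + 3) - z^2 + 3*z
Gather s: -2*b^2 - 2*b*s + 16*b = -2*b^2 - 2*b*s + 16*b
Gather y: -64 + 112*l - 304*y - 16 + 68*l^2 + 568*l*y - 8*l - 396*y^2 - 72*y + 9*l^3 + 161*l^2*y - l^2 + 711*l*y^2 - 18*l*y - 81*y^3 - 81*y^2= 9*l^3 + 67*l^2 + 104*l - 81*y^3 + y^2*(711*l - 477) + y*(161*l^2 + 550*l - 376) - 80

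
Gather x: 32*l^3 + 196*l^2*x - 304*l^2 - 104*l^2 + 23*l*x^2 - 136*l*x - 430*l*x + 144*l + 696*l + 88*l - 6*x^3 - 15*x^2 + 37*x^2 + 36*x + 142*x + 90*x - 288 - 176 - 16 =32*l^3 - 408*l^2 + 928*l - 6*x^3 + x^2*(23*l + 22) + x*(196*l^2 - 566*l + 268) - 480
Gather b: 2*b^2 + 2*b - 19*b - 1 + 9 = 2*b^2 - 17*b + 8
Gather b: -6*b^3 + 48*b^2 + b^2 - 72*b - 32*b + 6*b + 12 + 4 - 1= -6*b^3 + 49*b^2 - 98*b + 15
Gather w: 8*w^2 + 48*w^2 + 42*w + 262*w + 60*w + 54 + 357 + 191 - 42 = 56*w^2 + 364*w + 560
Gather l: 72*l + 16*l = 88*l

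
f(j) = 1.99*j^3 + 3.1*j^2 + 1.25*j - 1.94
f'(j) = 5.97*j^2 + 6.2*j + 1.25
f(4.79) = 293.88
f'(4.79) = 167.92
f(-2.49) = -16.55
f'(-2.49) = 22.83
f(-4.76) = -152.27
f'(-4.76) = 107.00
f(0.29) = -1.27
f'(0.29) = 3.55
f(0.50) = -0.29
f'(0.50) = 5.84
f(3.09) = 90.23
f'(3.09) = 77.41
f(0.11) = -1.76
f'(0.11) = 2.00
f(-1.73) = -5.13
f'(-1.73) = 8.39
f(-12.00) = -3009.26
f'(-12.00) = 786.53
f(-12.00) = -3009.26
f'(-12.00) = 786.53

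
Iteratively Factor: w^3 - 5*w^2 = (w - 5)*(w^2) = w*(w - 5)*(w)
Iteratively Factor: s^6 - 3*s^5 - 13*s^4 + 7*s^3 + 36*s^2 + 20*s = (s - 5)*(s^5 + 2*s^4 - 3*s^3 - 8*s^2 - 4*s) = (s - 5)*(s + 1)*(s^4 + s^3 - 4*s^2 - 4*s) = s*(s - 5)*(s + 1)*(s^3 + s^2 - 4*s - 4) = s*(s - 5)*(s + 1)^2*(s^2 - 4) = s*(s - 5)*(s + 1)^2*(s + 2)*(s - 2)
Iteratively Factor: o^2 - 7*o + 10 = (o - 5)*(o - 2)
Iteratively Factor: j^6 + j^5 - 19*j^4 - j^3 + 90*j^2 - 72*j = (j + 4)*(j^5 - 3*j^4 - 7*j^3 + 27*j^2 - 18*j) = (j - 3)*(j + 4)*(j^4 - 7*j^2 + 6*j) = (j - 3)*(j - 2)*(j + 4)*(j^3 + 2*j^2 - 3*j) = (j - 3)*(j - 2)*(j - 1)*(j + 4)*(j^2 + 3*j) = (j - 3)*(j - 2)*(j - 1)*(j + 3)*(j + 4)*(j)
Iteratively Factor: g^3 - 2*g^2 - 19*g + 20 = (g + 4)*(g^2 - 6*g + 5) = (g - 5)*(g + 4)*(g - 1)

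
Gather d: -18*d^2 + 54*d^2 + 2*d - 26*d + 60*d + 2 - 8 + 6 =36*d^2 + 36*d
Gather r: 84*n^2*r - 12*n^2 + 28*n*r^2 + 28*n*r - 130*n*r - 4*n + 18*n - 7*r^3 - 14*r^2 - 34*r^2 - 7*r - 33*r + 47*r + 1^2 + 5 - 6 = -12*n^2 + 14*n - 7*r^3 + r^2*(28*n - 48) + r*(84*n^2 - 102*n + 7)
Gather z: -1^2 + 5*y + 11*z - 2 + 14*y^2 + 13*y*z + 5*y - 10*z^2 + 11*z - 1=14*y^2 + 10*y - 10*z^2 + z*(13*y + 22) - 4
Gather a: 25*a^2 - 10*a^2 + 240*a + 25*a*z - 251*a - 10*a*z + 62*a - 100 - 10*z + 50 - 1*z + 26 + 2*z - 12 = 15*a^2 + a*(15*z + 51) - 9*z - 36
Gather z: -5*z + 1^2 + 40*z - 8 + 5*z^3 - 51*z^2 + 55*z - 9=5*z^3 - 51*z^2 + 90*z - 16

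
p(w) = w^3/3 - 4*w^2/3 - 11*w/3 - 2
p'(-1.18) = 0.87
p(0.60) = -4.61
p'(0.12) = -3.97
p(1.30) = -8.29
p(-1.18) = -0.08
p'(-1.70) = 3.76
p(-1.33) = -0.27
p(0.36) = -3.48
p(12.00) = 338.00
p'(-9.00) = 101.33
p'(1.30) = -5.44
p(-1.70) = -1.26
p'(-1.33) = 1.65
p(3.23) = -16.52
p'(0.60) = -4.91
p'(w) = w^2 - 8*w/3 - 11/3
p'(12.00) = 108.33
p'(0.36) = -4.50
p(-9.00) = -320.00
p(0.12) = -2.46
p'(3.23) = -1.85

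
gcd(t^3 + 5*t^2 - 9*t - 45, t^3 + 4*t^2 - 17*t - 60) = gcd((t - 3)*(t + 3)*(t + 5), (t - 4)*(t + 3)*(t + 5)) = t^2 + 8*t + 15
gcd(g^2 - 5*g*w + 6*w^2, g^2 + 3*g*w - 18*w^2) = -g + 3*w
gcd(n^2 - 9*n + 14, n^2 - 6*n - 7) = n - 7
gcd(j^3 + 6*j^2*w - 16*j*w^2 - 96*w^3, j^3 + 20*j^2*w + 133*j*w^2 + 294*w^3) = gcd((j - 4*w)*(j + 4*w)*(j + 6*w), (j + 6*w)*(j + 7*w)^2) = j + 6*w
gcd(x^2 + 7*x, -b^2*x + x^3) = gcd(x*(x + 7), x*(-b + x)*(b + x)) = x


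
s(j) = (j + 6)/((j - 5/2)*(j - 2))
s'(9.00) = -0.08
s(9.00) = 0.33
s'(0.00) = 1.28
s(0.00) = 1.20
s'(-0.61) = 0.59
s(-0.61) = 0.66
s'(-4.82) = 0.03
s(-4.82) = 0.02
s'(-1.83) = 0.18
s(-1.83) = 0.25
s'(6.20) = -0.33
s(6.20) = 0.79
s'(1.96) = 9941.70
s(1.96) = 368.52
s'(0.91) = 6.74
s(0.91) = 3.99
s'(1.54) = 57.17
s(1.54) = 17.07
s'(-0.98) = 0.40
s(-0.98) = 0.48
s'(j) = 1/((j - 5/2)*(j - 2)) - (j + 6)/((j - 5/2)*(j - 2)^2) - (j + 6)/((j - 5/2)^2*(j - 2)) = 4*(-j^2 - 12*j + 32)/(4*j^4 - 36*j^3 + 121*j^2 - 180*j + 100)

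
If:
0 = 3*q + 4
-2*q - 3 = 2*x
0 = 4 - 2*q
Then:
No Solution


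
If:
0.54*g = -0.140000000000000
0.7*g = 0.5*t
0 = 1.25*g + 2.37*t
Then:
No Solution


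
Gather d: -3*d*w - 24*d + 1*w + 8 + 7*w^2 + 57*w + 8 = d*(-3*w - 24) + 7*w^2 + 58*w + 16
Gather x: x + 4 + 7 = x + 11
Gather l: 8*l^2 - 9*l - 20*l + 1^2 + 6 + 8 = 8*l^2 - 29*l + 15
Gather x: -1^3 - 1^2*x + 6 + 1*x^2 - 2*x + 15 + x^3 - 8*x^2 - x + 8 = x^3 - 7*x^2 - 4*x + 28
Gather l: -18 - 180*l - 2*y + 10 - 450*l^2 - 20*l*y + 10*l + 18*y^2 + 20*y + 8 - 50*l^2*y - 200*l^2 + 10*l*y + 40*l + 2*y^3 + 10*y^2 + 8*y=l^2*(-50*y - 650) + l*(-10*y - 130) + 2*y^3 + 28*y^2 + 26*y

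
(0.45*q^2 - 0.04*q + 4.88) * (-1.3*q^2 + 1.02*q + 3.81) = -0.585*q^4 + 0.511*q^3 - 4.6703*q^2 + 4.8252*q + 18.5928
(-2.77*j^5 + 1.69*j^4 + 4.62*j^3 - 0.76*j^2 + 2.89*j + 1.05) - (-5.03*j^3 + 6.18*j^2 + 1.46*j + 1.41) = -2.77*j^5 + 1.69*j^4 + 9.65*j^3 - 6.94*j^2 + 1.43*j - 0.36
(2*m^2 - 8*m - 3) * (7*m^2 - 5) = 14*m^4 - 56*m^3 - 31*m^2 + 40*m + 15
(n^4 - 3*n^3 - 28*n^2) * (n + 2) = n^5 - n^4 - 34*n^3 - 56*n^2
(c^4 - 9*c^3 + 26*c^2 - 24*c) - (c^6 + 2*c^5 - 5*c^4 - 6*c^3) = -c^6 - 2*c^5 + 6*c^4 - 3*c^3 + 26*c^2 - 24*c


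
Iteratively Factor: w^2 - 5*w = (w - 5)*(w)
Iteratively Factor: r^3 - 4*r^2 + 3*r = (r - 1)*(r^2 - 3*r) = (r - 3)*(r - 1)*(r)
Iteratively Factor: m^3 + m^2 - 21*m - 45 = (m + 3)*(m^2 - 2*m - 15) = (m + 3)^2*(m - 5)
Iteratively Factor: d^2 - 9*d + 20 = (d - 5)*(d - 4)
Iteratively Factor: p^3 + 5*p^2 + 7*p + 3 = (p + 1)*(p^2 + 4*p + 3) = (p + 1)*(p + 3)*(p + 1)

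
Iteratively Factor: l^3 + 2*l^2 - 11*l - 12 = (l + 1)*(l^2 + l - 12) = (l - 3)*(l + 1)*(l + 4)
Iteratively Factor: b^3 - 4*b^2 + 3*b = (b - 3)*(b^2 - b) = (b - 3)*(b - 1)*(b)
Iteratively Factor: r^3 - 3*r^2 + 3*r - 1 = (r - 1)*(r^2 - 2*r + 1) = (r - 1)^2*(r - 1)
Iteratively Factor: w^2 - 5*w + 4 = (w - 4)*(w - 1)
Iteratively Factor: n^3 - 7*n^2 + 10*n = (n)*(n^2 - 7*n + 10) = n*(n - 2)*(n - 5)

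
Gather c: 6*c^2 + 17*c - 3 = 6*c^2 + 17*c - 3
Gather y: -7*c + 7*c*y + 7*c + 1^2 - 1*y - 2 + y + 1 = 7*c*y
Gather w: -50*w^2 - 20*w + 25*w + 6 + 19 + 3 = -50*w^2 + 5*w + 28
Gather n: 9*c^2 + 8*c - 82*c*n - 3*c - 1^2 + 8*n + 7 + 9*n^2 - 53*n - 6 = 9*c^2 + 5*c + 9*n^2 + n*(-82*c - 45)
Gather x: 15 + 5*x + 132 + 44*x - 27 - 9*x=40*x + 120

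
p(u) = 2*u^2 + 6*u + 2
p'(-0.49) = 4.04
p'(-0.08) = 5.68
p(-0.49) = -0.46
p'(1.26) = 11.04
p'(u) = 4*u + 6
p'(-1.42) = 0.32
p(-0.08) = 1.53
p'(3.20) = 18.80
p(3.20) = 41.68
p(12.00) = 362.00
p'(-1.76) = -1.04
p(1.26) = 12.74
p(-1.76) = -2.36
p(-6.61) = 49.72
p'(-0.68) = 3.28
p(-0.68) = -1.16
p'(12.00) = 54.00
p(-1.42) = -2.49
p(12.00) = 362.00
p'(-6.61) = -20.44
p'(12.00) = 54.00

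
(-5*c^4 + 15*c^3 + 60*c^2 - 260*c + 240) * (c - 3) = -5*c^5 + 30*c^4 + 15*c^3 - 440*c^2 + 1020*c - 720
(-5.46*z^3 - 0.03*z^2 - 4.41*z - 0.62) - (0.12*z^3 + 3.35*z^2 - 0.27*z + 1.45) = -5.58*z^3 - 3.38*z^2 - 4.14*z - 2.07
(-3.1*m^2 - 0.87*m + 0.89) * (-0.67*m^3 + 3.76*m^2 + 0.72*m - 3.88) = 2.077*m^5 - 11.0731*m^4 - 6.0995*m^3 + 14.748*m^2 + 4.0164*m - 3.4532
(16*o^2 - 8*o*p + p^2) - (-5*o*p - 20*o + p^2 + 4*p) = 16*o^2 - 3*o*p + 20*o - 4*p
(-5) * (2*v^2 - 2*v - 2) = -10*v^2 + 10*v + 10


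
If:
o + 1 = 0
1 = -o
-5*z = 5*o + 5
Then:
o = -1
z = 0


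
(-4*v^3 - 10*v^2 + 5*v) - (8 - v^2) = -4*v^3 - 9*v^2 + 5*v - 8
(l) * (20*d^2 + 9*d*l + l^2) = 20*d^2*l + 9*d*l^2 + l^3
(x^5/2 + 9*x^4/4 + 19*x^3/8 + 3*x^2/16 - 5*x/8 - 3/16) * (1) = x^5/2 + 9*x^4/4 + 19*x^3/8 + 3*x^2/16 - 5*x/8 - 3/16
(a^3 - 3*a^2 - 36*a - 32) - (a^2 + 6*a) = a^3 - 4*a^2 - 42*a - 32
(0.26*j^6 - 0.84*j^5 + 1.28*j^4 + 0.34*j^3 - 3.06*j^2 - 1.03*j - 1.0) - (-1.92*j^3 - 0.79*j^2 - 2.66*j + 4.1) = 0.26*j^6 - 0.84*j^5 + 1.28*j^4 + 2.26*j^3 - 2.27*j^2 + 1.63*j - 5.1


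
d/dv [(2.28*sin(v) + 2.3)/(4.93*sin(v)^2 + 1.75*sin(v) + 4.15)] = (-11.2404*sin(v)^2 - 22.678*sin(v) + 5.437)*cos(v)/(24.3049*sin(v)^4 + 17.255*sin(v)^3 + 43.9815*sin(v)^2 + 14.525*sin(v) + 17.2225)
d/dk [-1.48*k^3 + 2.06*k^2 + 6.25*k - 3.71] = -4.44*k^2 + 4.12*k + 6.25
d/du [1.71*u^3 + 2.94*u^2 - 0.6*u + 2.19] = 5.13*u^2 + 5.88*u - 0.6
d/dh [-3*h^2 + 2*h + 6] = 2 - 6*h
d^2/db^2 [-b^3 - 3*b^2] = -6*b - 6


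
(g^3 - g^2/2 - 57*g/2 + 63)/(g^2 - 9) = (g^2 + 5*g/2 - 21)/(g + 3)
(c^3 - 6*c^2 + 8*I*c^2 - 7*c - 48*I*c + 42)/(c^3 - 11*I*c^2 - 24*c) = (c^3 + c^2*(-6 + 8*I) + c*(-7 - 48*I) + 42)/(c*(c^2 - 11*I*c - 24))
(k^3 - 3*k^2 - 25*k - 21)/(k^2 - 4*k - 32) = (-k^3 + 3*k^2 + 25*k + 21)/(-k^2 + 4*k + 32)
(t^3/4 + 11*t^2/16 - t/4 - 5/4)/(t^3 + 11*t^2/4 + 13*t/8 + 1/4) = (4*t^2 + 3*t - 10)/(2*(8*t^2 + 6*t + 1))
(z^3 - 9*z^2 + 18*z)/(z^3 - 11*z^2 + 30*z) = (z - 3)/(z - 5)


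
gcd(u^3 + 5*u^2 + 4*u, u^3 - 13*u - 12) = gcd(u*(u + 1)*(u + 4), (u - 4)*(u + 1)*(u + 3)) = u + 1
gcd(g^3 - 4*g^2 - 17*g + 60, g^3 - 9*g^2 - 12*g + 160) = g^2 - g - 20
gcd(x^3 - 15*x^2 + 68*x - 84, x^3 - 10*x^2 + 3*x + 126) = x^2 - 13*x + 42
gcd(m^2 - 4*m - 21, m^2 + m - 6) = m + 3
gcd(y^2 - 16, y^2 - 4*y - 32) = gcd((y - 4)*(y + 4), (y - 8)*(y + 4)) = y + 4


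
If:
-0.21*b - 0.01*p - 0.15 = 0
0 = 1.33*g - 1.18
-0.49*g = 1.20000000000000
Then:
No Solution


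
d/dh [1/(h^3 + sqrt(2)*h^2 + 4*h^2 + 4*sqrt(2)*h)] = (-3*h^2 - 8*h - 2*sqrt(2)*h - 4*sqrt(2))/(h^2*(h^2 + sqrt(2)*h + 4*h + 4*sqrt(2))^2)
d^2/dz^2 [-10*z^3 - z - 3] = -60*z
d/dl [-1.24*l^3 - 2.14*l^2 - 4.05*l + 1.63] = -3.72*l^2 - 4.28*l - 4.05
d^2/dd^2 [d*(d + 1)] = 2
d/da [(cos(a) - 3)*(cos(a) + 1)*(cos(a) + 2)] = (7 - 3*cos(a)^2)*sin(a)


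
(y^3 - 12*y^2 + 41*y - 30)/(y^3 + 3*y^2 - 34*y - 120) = (y^2 - 6*y + 5)/(y^2 + 9*y + 20)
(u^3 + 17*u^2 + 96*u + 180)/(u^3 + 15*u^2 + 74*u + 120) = (u + 6)/(u + 4)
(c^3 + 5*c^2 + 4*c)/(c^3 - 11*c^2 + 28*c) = (c^2 + 5*c + 4)/(c^2 - 11*c + 28)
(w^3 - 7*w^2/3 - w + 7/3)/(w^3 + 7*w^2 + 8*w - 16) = (3*w^2 - 4*w - 7)/(3*(w^2 + 8*w + 16))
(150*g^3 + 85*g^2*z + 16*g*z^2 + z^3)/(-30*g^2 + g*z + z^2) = (25*g^2 + 10*g*z + z^2)/(-5*g + z)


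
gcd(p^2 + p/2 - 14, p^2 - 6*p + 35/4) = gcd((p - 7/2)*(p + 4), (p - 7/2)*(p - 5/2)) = p - 7/2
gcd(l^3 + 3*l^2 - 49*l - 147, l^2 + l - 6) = l + 3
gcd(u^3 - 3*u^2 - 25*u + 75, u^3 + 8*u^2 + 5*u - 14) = 1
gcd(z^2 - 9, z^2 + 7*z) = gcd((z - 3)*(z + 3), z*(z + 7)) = 1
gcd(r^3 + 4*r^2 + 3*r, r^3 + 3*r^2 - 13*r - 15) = r + 1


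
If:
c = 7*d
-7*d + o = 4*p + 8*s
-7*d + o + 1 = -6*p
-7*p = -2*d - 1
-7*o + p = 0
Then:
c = 644/257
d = 92/257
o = 9/257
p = 63/257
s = -887/2056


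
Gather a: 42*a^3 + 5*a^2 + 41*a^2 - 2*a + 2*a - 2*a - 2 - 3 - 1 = 42*a^3 + 46*a^2 - 2*a - 6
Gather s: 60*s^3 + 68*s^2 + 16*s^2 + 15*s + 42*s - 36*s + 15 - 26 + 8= 60*s^3 + 84*s^2 + 21*s - 3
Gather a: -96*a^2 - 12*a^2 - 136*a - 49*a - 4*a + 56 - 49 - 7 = -108*a^2 - 189*a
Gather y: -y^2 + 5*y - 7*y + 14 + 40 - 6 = -y^2 - 2*y + 48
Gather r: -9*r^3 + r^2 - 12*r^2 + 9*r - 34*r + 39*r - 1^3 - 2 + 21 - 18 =-9*r^3 - 11*r^2 + 14*r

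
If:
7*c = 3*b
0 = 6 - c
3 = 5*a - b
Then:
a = 17/5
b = 14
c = 6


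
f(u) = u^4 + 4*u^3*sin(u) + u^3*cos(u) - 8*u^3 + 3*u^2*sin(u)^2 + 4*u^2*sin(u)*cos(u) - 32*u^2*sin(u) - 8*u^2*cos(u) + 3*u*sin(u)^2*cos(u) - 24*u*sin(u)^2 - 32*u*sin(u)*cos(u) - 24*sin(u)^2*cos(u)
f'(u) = -u^3*sin(u) + 4*u^3*cos(u) + 4*u^3 - 4*u^2*sin(u)^2 + 6*u^2*sin(u)*cos(u) + 20*u^2*sin(u) + 4*u^2*cos(u)^2 - 29*u^2*cos(u) - 24*u^2 - 3*u*sin(u)^3 + 38*u*sin(u)^2 + 6*u*sin(u)*cos(u)^2 - 40*u*sin(u)*cos(u) - 64*u*sin(u) - 32*u*cos(u)^2 - 16*u*cos(u) + 24*sin(u)^3 + 3*sin(u)^2*cos(u) - 24*sin(u)^2 - 48*sin(u)*cos(u)^2 - 32*sin(u)*cos(u)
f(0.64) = -31.93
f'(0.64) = -95.82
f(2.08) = -130.84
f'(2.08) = 1.85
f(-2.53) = 465.48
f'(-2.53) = -130.80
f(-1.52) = 159.10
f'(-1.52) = -340.12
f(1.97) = -130.52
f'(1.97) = -7.86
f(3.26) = -98.10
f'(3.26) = 38.91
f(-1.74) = 237.98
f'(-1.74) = -369.73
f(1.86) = -129.05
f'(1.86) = -19.05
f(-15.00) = 96158.93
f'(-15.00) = -8470.83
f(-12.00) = 26575.78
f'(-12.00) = -15740.24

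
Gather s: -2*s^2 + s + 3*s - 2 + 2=-2*s^2 + 4*s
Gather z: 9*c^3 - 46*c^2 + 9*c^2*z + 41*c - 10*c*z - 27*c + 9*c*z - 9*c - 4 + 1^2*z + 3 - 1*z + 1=9*c^3 - 46*c^2 + 5*c + z*(9*c^2 - c)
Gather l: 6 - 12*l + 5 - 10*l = 11 - 22*l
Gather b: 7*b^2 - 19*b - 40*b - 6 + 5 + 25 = 7*b^2 - 59*b + 24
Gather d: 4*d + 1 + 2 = 4*d + 3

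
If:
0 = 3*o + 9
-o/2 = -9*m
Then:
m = -1/6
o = -3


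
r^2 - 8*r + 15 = (r - 5)*(r - 3)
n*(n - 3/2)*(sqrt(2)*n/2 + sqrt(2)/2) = sqrt(2)*n^3/2 - sqrt(2)*n^2/4 - 3*sqrt(2)*n/4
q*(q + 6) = q^2 + 6*q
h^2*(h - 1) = h^3 - h^2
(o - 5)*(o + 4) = o^2 - o - 20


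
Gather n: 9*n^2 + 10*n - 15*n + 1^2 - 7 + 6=9*n^2 - 5*n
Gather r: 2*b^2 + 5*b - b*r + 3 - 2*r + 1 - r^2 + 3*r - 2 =2*b^2 + 5*b - r^2 + r*(1 - b) + 2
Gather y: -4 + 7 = 3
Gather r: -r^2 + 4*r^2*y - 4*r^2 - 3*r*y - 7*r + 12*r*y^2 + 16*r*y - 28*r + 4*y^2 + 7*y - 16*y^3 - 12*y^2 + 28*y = r^2*(4*y - 5) + r*(12*y^2 + 13*y - 35) - 16*y^3 - 8*y^2 + 35*y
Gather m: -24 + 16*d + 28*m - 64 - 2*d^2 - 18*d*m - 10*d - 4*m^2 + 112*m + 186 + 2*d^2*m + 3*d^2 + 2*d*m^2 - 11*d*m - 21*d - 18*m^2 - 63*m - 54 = d^2 - 15*d + m^2*(2*d - 22) + m*(2*d^2 - 29*d + 77) + 44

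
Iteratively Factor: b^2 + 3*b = (b + 3)*(b)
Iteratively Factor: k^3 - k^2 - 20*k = (k - 5)*(k^2 + 4*k) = k*(k - 5)*(k + 4)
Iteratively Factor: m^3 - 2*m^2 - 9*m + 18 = (m - 2)*(m^2 - 9) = (m - 3)*(m - 2)*(m + 3)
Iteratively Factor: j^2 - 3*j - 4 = (j + 1)*(j - 4)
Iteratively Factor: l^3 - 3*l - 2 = (l + 1)*(l^2 - l - 2) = (l + 1)^2*(l - 2)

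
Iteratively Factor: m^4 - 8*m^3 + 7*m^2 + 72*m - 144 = (m - 4)*(m^3 - 4*m^2 - 9*m + 36) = (m - 4)^2*(m^2 - 9) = (m - 4)^2*(m + 3)*(m - 3)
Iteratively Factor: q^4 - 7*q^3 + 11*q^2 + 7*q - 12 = (q + 1)*(q^3 - 8*q^2 + 19*q - 12) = (q - 1)*(q + 1)*(q^2 - 7*q + 12) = (q - 3)*(q - 1)*(q + 1)*(q - 4)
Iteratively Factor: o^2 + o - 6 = (o - 2)*(o + 3)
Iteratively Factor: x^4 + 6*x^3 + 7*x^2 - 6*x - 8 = (x + 1)*(x^3 + 5*x^2 + 2*x - 8) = (x + 1)*(x + 2)*(x^2 + 3*x - 4) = (x - 1)*(x + 1)*(x + 2)*(x + 4)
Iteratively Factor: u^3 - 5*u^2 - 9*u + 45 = (u - 5)*(u^2 - 9) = (u - 5)*(u - 3)*(u + 3)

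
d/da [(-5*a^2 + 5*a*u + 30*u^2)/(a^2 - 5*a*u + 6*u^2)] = 20*u/(a^2 - 4*a*u + 4*u^2)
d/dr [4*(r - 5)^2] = 8*r - 40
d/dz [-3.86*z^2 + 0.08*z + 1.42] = 0.08 - 7.72*z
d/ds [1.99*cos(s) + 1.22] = -1.99*sin(s)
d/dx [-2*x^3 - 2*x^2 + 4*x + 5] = -6*x^2 - 4*x + 4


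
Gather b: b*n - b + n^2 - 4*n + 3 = b*(n - 1) + n^2 - 4*n + 3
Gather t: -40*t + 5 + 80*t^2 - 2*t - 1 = 80*t^2 - 42*t + 4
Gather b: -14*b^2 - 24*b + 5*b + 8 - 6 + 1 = -14*b^2 - 19*b + 3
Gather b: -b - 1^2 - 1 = -b - 2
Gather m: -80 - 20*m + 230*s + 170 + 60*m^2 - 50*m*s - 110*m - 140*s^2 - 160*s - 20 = 60*m^2 + m*(-50*s - 130) - 140*s^2 + 70*s + 70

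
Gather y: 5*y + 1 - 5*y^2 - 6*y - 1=-5*y^2 - y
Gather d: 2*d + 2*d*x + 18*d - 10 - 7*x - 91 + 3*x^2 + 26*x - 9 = d*(2*x + 20) + 3*x^2 + 19*x - 110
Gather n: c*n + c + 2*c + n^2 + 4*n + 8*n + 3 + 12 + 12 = 3*c + n^2 + n*(c + 12) + 27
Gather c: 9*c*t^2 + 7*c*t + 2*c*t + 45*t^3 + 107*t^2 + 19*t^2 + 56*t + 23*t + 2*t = c*(9*t^2 + 9*t) + 45*t^3 + 126*t^2 + 81*t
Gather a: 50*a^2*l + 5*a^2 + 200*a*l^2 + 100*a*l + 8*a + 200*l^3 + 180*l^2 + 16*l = a^2*(50*l + 5) + a*(200*l^2 + 100*l + 8) + 200*l^3 + 180*l^2 + 16*l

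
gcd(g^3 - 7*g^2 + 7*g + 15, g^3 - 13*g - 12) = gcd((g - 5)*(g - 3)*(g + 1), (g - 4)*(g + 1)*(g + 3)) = g + 1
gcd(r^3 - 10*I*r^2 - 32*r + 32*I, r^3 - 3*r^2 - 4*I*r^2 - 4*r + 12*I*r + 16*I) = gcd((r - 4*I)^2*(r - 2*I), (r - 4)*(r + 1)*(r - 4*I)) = r - 4*I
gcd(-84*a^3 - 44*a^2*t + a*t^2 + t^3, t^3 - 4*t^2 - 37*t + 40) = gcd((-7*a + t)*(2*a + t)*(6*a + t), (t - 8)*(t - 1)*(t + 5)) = 1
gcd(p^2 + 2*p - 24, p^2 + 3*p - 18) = p + 6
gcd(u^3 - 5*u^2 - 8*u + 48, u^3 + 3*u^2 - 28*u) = u - 4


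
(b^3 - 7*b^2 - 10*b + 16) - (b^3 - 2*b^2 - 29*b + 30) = -5*b^2 + 19*b - 14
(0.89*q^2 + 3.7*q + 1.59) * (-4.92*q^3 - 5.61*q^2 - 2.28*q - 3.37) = -4.3788*q^5 - 23.1969*q^4 - 30.609*q^3 - 20.3552*q^2 - 16.0942*q - 5.3583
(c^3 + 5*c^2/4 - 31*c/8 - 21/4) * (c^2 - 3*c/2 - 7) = c^5 - c^4/4 - 51*c^3/4 - 131*c^2/16 + 35*c + 147/4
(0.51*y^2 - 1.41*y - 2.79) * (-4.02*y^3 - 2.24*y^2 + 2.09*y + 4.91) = -2.0502*y^5 + 4.5258*y^4 + 15.4401*y^3 + 5.8068*y^2 - 12.7542*y - 13.6989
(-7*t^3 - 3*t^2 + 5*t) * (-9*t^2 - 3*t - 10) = 63*t^5 + 48*t^4 + 34*t^3 + 15*t^2 - 50*t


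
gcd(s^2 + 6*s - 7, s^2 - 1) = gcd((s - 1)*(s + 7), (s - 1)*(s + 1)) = s - 1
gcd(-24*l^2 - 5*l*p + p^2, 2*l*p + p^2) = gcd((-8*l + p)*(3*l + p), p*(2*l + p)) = 1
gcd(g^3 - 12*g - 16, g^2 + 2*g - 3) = 1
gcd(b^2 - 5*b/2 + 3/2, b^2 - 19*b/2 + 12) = b - 3/2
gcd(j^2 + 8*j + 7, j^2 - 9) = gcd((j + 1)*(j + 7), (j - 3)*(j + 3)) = 1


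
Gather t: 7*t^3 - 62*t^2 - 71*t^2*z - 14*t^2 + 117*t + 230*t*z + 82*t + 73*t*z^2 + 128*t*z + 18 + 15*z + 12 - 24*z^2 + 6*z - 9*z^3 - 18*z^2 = 7*t^3 + t^2*(-71*z - 76) + t*(73*z^2 + 358*z + 199) - 9*z^3 - 42*z^2 + 21*z + 30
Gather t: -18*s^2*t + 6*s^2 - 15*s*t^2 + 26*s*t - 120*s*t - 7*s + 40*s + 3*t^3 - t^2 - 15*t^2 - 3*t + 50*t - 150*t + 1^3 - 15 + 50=6*s^2 + 33*s + 3*t^3 + t^2*(-15*s - 16) + t*(-18*s^2 - 94*s - 103) + 36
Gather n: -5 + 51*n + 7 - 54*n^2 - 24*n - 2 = -54*n^2 + 27*n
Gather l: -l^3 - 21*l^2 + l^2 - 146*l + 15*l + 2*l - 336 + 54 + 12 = -l^3 - 20*l^2 - 129*l - 270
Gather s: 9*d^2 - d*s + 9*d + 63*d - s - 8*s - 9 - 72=9*d^2 + 72*d + s*(-d - 9) - 81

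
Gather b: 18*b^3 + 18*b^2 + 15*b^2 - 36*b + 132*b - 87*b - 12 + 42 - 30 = 18*b^3 + 33*b^2 + 9*b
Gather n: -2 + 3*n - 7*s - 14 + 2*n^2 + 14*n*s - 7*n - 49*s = 2*n^2 + n*(14*s - 4) - 56*s - 16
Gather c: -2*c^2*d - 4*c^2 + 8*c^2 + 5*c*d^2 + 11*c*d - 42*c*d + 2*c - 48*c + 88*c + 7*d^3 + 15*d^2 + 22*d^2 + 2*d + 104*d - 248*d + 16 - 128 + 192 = c^2*(4 - 2*d) + c*(5*d^2 - 31*d + 42) + 7*d^3 + 37*d^2 - 142*d + 80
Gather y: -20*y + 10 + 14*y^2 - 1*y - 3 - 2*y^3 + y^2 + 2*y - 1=-2*y^3 + 15*y^2 - 19*y + 6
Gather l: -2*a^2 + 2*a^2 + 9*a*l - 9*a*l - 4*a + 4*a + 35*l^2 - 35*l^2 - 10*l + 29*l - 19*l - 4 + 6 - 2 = 0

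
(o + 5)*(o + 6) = o^2 + 11*o + 30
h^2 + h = h*(h + 1)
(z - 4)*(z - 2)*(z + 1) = z^3 - 5*z^2 + 2*z + 8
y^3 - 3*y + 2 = (y - 1)^2*(y + 2)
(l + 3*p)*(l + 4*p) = l^2 + 7*l*p + 12*p^2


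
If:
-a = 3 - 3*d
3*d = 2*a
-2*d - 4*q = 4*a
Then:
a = 3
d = 2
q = -4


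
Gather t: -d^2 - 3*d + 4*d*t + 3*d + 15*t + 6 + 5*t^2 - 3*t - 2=-d^2 + 5*t^2 + t*(4*d + 12) + 4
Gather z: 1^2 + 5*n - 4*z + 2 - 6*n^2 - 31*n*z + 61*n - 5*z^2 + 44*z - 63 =-6*n^2 + 66*n - 5*z^2 + z*(40 - 31*n) - 60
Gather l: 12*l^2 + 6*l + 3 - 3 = 12*l^2 + 6*l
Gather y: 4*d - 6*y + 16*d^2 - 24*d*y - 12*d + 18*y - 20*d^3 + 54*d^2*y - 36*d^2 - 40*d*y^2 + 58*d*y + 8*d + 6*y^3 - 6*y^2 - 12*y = -20*d^3 - 20*d^2 + 6*y^3 + y^2*(-40*d - 6) + y*(54*d^2 + 34*d)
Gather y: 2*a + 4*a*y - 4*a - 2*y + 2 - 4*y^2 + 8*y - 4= -2*a - 4*y^2 + y*(4*a + 6) - 2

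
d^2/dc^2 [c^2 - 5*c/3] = 2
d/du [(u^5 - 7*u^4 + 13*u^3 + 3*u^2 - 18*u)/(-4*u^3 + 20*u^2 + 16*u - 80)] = (-u^5 + 7*u^4 + 5*u^3 - 66*u^2 + 30*u + 45)/(2*(u^4 - 6*u^3 - 11*u^2 + 60*u + 100))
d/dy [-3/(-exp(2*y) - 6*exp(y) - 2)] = 6*(-exp(y) - 3)*exp(y)/(exp(2*y) + 6*exp(y) + 2)^2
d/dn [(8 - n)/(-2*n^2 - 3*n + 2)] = 2*(-n^2 + 16*n + 11)/(4*n^4 + 12*n^3 + n^2 - 12*n + 4)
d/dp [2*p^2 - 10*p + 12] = 4*p - 10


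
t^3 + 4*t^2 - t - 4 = (t - 1)*(t + 1)*(t + 4)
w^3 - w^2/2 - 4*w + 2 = (w - 2)*(w - 1/2)*(w + 2)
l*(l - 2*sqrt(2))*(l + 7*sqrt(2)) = l^3 + 5*sqrt(2)*l^2 - 28*l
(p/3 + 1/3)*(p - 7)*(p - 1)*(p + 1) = p^4/3 - 2*p^3 - 8*p^2/3 + 2*p + 7/3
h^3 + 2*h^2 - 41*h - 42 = (h - 6)*(h + 1)*(h + 7)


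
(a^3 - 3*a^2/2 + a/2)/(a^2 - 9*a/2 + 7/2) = a*(2*a - 1)/(2*a - 7)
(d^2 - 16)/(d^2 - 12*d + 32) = (d + 4)/(d - 8)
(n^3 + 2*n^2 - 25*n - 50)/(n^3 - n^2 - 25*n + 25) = (n + 2)/(n - 1)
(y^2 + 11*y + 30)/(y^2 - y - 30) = (y + 6)/(y - 6)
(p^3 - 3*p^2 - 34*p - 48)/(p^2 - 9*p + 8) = (p^2 + 5*p + 6)/(p - 1)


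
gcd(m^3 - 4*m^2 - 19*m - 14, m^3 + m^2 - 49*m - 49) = m^2 - 6*m - 7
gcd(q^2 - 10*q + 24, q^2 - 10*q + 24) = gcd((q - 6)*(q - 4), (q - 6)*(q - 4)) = q^2 - 10*q + 24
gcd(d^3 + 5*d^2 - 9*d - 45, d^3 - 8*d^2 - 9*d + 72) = d^2 - 9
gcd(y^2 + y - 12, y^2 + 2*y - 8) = y + 4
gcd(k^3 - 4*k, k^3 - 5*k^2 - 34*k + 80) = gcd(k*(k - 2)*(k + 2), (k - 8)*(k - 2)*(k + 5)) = k - 2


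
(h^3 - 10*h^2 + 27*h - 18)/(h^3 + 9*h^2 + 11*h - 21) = (h^2 - 9*h + 18)/(h^2 + 10*h + 21)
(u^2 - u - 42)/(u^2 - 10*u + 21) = (u + 6)/(u - 3)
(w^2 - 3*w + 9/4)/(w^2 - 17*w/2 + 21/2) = (w - 3/2)/(w - 7)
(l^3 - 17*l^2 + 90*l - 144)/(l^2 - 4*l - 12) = (l^2 - 11*l + 24)/(l + 2)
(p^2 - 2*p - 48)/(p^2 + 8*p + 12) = (p - 8)/(p + 2)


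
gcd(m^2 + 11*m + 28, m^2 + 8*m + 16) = m + 4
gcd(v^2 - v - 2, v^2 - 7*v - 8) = v + 1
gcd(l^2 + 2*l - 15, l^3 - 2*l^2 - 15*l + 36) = l - 3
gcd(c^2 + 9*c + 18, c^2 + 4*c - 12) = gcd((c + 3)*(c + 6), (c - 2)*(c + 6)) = c + 6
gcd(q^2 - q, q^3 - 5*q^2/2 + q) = q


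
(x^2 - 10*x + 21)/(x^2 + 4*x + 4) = (x^2 - 10*x + 21)/(x^2 + 4*x + 4)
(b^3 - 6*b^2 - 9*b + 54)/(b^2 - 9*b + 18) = b + 3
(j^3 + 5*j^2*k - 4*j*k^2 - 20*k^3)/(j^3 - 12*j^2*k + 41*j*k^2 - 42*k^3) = (j^2 + 7*j*k + 10*k^2)/(j^2 - 10*j*k + 21*k^2)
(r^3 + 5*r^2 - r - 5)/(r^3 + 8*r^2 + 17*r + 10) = (r - 1)/(r + 2)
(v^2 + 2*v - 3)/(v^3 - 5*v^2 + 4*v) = (v + 3)/(v*(v - 4))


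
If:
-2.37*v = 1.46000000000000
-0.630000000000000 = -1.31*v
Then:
No Solution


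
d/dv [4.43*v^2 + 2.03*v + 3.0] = 8.86*v + 2.03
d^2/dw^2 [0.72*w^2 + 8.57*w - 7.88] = 1.44000000000000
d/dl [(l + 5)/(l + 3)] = -2/(l + 3)^2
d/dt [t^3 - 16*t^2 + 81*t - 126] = 3*t^2 - 32*t + 81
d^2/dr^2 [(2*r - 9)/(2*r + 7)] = -128/(2*r + 7)^3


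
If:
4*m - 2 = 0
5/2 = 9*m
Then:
No Solution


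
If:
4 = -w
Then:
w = -4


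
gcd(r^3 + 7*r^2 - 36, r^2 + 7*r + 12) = r + 3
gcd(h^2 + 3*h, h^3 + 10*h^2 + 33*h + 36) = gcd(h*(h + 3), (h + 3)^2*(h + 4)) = h + 3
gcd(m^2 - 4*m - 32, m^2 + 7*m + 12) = m + 4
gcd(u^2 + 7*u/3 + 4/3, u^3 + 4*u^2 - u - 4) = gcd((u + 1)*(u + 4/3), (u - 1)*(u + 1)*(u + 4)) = u + 1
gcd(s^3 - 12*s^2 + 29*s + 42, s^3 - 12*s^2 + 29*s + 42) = s^3 - 12*s^2 + 29*s + 42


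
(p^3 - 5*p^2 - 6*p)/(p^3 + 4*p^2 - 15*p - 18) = p*(p - 6)/(p^2 + 3*p - 18)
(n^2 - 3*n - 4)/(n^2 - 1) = (n - 4)/(n - 1)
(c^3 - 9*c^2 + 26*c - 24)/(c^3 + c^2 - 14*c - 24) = (c^2 - 5*c + 6)/(c^2 + 5*c + 6)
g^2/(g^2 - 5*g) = g/(g - 5)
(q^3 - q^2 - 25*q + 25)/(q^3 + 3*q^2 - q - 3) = (q^2 - 25)/(q^2 + 4*q + 3)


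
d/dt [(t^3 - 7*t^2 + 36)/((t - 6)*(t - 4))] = (t^2 - 8*t + 10)/(t^2 - 8*t + 16)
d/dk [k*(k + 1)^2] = (k + 1)*(3*k + 1)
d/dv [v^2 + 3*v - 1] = 2*v + 3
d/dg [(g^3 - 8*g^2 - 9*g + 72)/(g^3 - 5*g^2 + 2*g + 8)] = (3*g^4 + 22*g^3 - 253*g^2 + 592*g - 216)/(g^6 - 10*g^5 + 29*g^4 - 4*g^3 - 76*g^2 + 32*g + 64)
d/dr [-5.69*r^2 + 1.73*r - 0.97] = 1.73 - 11.38*r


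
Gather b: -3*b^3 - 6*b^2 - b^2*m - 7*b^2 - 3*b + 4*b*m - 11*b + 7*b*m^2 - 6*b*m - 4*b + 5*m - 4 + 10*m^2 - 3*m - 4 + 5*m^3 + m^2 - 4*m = -3*b^3 + b^2*(-m - 13) + b*(7*m^2 - 2*m - 18) + 5*m^3 + 11*m^2 - 2*m - 8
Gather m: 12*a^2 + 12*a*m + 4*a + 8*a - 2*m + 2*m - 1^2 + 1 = 12*a^2 + 12*a*m + 12*a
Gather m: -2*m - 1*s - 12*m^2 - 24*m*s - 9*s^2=-12*m^2 + m*(-24*s - 2) - 9*s^2 - s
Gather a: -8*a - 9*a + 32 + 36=68 - 17*a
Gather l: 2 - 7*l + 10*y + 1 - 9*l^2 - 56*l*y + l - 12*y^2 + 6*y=-9*l^2 + l*(-56*y - 6) - 12*y^2 + 16*y + 3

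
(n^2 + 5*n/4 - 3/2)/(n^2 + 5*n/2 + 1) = (4*n - 3)/(2*(2*n + 1))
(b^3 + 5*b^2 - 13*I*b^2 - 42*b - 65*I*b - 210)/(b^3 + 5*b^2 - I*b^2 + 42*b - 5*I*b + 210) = (b - 6*I)/(b + 6*I)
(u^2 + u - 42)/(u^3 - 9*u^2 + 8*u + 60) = (u + 7)/(u^2 - 3*u - 10)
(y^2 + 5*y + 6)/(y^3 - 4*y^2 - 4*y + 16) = (y + 3)/(y^2 - 6*y + 8)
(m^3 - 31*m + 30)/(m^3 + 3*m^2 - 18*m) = (m^2 - 6*m + 5)/(m*(m - 3))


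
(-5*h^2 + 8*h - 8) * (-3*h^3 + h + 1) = 15*h^5 - 24*h^4 + 19*h^3 + 3*h^2 - 8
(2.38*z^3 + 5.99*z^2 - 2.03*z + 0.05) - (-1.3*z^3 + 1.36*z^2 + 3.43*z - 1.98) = 3.68*z^3 + 4.63*z^2 - 5.46*z + 2.03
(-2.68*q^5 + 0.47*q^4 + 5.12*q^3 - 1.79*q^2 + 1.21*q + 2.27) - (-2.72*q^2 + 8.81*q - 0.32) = -2.68*q^5 + 0.47*q^4 + 5.12*q^3 + 0.93*q^2 - 7.6*q + 2.59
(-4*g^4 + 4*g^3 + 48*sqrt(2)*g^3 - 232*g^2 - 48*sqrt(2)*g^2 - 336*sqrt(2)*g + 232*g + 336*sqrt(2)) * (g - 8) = -4*g^5 + 36*g^4 + 48*sqrt(2)*g^4 - 432*sqrt(2)*g^3 - 264*g^3 + 48*sqrt(2)*g^2 + 2088*g^2 - 1856*g + 3024*sqrt(2)*g - 2688*sqrt(2)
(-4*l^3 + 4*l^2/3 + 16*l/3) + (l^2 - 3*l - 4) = -4*l^3 + 7*l^2/3 + 7*l/3 - 4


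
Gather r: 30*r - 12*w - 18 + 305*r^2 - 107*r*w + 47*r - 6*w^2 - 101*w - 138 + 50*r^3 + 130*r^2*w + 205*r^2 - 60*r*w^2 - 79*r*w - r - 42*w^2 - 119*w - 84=50*r^3 + r^2*(130*w + 510) + r*(-60*w^2 - 186*w + 76) - 48*w^2 - 232*w - 240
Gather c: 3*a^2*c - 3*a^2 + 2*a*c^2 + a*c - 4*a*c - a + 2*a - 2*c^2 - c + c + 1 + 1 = -3*a^2 + a + c^2*(2*a - 2) + c*(3*a^2 - 3*a) + 2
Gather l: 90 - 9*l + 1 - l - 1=90 - 10*l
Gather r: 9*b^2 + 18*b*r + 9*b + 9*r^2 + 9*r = 9*b^2 + 9*b + 9*r^2 + r*(18*b + 9)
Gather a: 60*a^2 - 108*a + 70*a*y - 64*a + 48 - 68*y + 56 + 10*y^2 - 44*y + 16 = 60*a^2 + a*(70*y - 172) + 10*y^2 - 112*y + 120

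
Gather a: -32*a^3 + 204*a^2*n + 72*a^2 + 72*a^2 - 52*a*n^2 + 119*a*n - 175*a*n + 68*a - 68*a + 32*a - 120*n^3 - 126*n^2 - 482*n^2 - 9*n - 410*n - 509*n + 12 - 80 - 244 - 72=-32*a^3 + a^2*(204*n + 144) + a*(-52*n^2 - 56*n + 32) - 120*n^3 - 608*n^2 - 928*n - 384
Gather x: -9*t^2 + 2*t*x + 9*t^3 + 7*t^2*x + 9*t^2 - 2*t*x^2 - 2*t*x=9*t^3 + 7*t^2*x - 2*t*x^2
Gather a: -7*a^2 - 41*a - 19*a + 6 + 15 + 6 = -7*a^2 - 60*a + 27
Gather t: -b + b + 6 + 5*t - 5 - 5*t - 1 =0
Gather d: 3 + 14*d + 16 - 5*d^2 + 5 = -5*d^2 + 14*d + 24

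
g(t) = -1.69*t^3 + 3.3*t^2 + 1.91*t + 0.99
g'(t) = -5.07*t^2 + 6.6*t + 1.91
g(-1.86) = 19.73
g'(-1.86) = -27.91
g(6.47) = -306.23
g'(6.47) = -167.62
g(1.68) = 5.50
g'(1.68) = -1.31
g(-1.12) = 5.36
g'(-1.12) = -11.84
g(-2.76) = 56.39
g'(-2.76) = -54.93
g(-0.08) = 0.86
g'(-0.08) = 1.35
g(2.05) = 4.21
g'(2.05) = -5.87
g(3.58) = -27.42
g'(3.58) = -39.44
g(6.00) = -233.79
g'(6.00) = -141.01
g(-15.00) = 6418.59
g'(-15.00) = -1237.84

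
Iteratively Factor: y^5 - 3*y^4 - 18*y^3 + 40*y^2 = (y + 4)*(y^4 - 7*y^3 + 10*y^2) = (y - 5)*(y + 4)*(y^3 - 2*y^2) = (y - 5)*(y - 2)*(y + 4)*(y^2) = y*(y - 5)*(y - 2)*(y + 4)*(y)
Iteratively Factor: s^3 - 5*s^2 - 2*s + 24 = (s - 3)*(s^2 - 2*s - 8) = (s - 4)*(s - 3)*(s + 2)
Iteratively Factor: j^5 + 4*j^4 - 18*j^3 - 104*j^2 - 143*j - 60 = (j + 1)*(j^4 + 3*j^3 - 21*j^2 - 83*j - 60) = (j + 1)*(j + 3)*(j^3 - 21*j - 20) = (j + 1)^2*(j + 3)*(j^2 - j - 20) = (j - 5)*(j + 1)^2*(j + 3)*(j + 4)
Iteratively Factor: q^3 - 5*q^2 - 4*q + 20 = (q + 2)*(q^2 - 7*q + 10) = (q - 2)*(q + 2)*(q - 5)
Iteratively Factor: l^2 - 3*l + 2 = (l - 1)*(l - 2)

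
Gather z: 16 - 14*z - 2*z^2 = -2*z^2 - 14*z + 16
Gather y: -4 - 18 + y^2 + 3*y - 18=y^2 + 3*y - 40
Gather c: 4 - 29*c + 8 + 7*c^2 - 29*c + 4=7*c^2 - 58*c + 16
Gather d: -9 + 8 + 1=0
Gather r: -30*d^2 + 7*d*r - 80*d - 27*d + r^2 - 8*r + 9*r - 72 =-30*d^2 - 107*d + r^2 + r*(7*d + 1) - 72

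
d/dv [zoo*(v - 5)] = zoo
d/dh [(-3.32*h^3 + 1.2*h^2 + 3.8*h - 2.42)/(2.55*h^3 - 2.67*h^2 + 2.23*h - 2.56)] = (5.80439999999999*h^4 - 34.1872*h^3 + 56.8326*h^2 - 19.0668*h - 4.3314)/(6.5025*h^6 - 13.617*h^5 + 18.5019*h^4 - 24.9642*h^3 + 18.6433*h^2 - 11.4176*h + 6.5536)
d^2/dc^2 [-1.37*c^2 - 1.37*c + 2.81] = -2.74000000000000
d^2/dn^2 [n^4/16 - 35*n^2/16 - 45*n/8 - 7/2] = 3*n^2/4 - 35/8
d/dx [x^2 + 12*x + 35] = 2*x + 12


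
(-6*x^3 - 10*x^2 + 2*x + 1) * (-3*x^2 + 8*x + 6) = 18*x^5 - 18*x^4 - 122*x^3 - 47*x^2 + 20*x + 6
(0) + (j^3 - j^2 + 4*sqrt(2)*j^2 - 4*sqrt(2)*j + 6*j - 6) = j^3 - j^2 + 4*sqrt(2)*j^2 - 4*sqrt(2)*j + 6*j - 6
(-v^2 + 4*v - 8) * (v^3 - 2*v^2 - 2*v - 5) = -v^5 + 6*v^4 - 14*v^3 + 13*v^2 - 4*v + 40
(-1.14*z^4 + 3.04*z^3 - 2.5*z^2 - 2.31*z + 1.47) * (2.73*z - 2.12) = -3.1122*z^5 + 10.716*z^4 - 13.2698*z^3 - 1.0063*z^2 + 8.9103*z - 3.1164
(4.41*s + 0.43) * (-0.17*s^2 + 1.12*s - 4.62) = -0.7497*s^3 + 4.8661*s^2 - 19.8926*s - 1.9866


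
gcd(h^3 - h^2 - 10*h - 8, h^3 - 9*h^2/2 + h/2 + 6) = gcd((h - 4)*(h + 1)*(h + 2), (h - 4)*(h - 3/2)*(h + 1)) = h^2 - 3*h - 4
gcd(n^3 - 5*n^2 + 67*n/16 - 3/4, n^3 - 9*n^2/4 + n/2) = n - 1/4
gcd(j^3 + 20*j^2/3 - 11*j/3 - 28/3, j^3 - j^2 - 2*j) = j + 1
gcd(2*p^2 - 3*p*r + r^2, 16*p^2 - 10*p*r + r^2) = 2*p - r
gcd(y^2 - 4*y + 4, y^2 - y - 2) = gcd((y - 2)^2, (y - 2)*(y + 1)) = y - 2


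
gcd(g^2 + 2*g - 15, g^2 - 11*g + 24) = g - 3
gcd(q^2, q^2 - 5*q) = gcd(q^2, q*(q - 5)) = q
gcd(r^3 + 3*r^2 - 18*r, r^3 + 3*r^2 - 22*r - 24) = r + 6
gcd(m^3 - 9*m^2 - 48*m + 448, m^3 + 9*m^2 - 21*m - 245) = m + 7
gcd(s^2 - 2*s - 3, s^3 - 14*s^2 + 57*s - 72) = s - 3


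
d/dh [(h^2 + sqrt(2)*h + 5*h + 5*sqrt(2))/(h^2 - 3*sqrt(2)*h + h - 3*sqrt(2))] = 4*(-sqrt(2)*h^2 - h^2 - 4*sqrt(2)*h - 5*sqrt(2) + 6)/(h^4 - 6*sqrt(2)*h^3 + 2*h^3 - 12*sqrt(2)*h^2 + 19*h^2 - 6*sqrt(2)*h + 36*h + 18)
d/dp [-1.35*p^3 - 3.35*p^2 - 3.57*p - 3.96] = -4.05*p^2 - 6.7*p - 3.57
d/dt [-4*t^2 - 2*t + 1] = -8*t - 2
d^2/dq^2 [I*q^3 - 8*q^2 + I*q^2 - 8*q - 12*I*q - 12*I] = 6*I*q - 16 + 2*I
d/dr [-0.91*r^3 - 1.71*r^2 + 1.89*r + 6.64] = -2.73*r^2 - 3.42*r + 1.89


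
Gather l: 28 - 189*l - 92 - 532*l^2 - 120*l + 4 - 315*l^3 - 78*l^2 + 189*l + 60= -315*l^3 - 610*l^2 - 120*l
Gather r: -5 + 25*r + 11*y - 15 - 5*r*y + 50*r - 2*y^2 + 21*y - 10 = r*(75 - 5*y) - 2*y^2 + 32*y - 30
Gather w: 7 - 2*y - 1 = 6 - 2*y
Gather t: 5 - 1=4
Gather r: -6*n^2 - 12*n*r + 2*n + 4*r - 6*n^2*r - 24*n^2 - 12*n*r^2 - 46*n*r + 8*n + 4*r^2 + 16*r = -30*n^2 + 10*n + r^2*(4 - 12*n) + r*(-6*n^2 - 58*n + 20)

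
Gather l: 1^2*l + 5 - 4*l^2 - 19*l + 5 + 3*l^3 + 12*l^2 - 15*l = 3*l^3 + 8*l^2 - 33*l + 10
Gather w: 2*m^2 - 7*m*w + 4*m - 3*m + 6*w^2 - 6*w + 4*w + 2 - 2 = 2*m^2 + m + 6*w^2 + w*(-7*m - 2)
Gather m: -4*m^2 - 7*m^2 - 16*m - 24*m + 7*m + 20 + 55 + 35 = -11*m^2 - 33*m + 110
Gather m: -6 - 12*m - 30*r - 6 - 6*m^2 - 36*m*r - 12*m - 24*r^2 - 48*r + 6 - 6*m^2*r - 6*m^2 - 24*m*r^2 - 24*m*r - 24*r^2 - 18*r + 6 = m^2*(-6*r - 12) + m*(-24*r^2 - 60*r - 24) - 48*r^2 - 96*r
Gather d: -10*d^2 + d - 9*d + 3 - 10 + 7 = -10*d^2 - 8*d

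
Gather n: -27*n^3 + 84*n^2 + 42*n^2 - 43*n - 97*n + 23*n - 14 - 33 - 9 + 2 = -27*n^3 + 126*n^2 - 117*n - 54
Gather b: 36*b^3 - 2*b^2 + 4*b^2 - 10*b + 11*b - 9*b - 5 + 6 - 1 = 36*b^3 + 2*b^2 - 8*b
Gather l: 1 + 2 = 3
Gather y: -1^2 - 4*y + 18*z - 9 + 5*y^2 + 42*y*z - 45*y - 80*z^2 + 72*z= 5*y^2 + y*(42*z - 49) - 80*z^2 + 90*z - 10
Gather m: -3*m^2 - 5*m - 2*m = -3*m^2 - 7*m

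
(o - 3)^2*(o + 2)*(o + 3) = o^4 - o^3 - 15*o^2 + 9*o + 54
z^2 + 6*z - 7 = (z - 1)*(z + 7)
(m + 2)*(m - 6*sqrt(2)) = m^2 - 6*sqrt(2)*m + 2*m - 12*sqrt(2)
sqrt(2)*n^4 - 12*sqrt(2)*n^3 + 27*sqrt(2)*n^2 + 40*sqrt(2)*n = n*(n - 8)*(n - 5)*(sqrt(2)*n + sqrt(2))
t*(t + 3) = t^2 + 3*t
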